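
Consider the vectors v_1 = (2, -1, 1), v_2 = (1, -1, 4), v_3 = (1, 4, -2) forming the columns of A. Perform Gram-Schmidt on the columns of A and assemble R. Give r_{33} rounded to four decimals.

q_1 = v_1/‖v_1‖ = (2, -1, 1)/2.4495 = (0.8165, -0.4082, 0.4082).
r_{12} = q_1·v_2 = 2.8577.
u_2 = v_2 − 2.8577·q_1 = (-1.3333, 0.1667, 2.8333).
‖u_2‖ = 3.1358, so q_2 = (-0.4252, 0.0531, 0.9035).
r_{13} = q_1·v_3 = -1.6330; r_{23} = q_2·v_3 = -2.0197.
u_3 = v_3 + 1.6330·q_1 + 2.0197·q_2 = (1.4746, 3.4407, 0.4915).
r_{33} = ‖u_3‖ = 3.7755.

r_{33} = 3.7755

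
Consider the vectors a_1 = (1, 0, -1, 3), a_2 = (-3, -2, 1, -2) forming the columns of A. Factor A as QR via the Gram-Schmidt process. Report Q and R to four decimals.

Q = [[0.3015, -0.7005], [0.0000, -0.6701], [-0.3015, 0.0305], [0.9045, 0.2437]], R = [[3.3166, -3.0151], [0.0000, 2.9848]]

q_1 = a_1/‖a_1‖ = (1, 0, -1, 3)/3.3166 = (0.3015, 0.0000, -0.3015, 0.9045).
r_{12} = q_1·a_2 = -3.0151.
u_2 = a_2 + 3.0151·q_1 = (-2.0909, -2.0000, 0.0909, 0.7273).
‖u_2‖ = 2.9848, so q_2 = (-0.7005, -0.6701, 0.0305, 0.2437).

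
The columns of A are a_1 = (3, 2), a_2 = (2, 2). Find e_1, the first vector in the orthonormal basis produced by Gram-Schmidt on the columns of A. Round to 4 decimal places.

e_1 = a_1/‖a_1‖ = (3, 2)/3.6056 = (0.8321, 0.5547).

e_1 = (0.8321, 0.5547)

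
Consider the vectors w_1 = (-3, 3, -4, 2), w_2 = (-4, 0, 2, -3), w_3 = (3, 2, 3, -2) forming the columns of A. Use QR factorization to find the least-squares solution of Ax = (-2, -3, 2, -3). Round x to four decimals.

x = (-0.6486, 0.6794, -0.4740)

q_1 = w_1/‖w_1‖ = (-3, 3, -4, 2)/6.1644 = (-0.4867, 0.4867, -0.6489, 0.3244).
r_{12} = q_1·w_2 = -0.3244.
u_2 = w_2 + 0.3244·q_1 = (-4.1579, 0.1579, 1.7895, -2.8947).
‖u_2‖ = 5.3754, so q_2 = (-0.7735, 0.0294, 0.3329, -0.5385).
r_{13} = q_1·w_3 = -3.0822; r_{23} = q_2·w_3 = -0.1860.
u_3 = w_3 + 3.0822·q_1 + 0.1860·q_2 = (1.3561, 3.5055, 1.0619, -1.1002).
‖u_3‖ = 4.0578, so q_3 = (0.3342, 0.8639, 0.2617, -0.2711).
Qᵀb = (-2.7578, 3.7402, -1.9233).
Back-substitute: x_3 = -1.9233/4.0578 = -0.4740.
x_2 = (3.7402 + 0.1860·(-0.4740))/5.3754 = 0.6794.
x_1 = (-2.7578 + 0.3244·0.6794 + 3.0822·(-0.4740))/6.1644 = -0.6486.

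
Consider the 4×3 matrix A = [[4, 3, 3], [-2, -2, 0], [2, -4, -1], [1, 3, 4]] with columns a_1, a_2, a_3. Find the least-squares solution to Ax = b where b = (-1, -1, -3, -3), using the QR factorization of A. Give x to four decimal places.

a_1 = (4, -2, 2, 1); ‖a_1‖ = 5.0000, so e_1 = (0.8000, -0.4000, 0.4000, 0.2000).
e_1·a_2 = 0.8000·3 + (-0.4000)·(-2) + 0.4000·(-4) + 0.2000·3 = 2.2000.
u_2 = a_2 − 2.2000·e_1 = (1.2400, -1.1200, -4.8800, 2.5600).
‖u_2‖ = 5.7585, so e_2 = (0.2153, -0.1945, -0.8474, 0.4446).
e_1·a_3 = 0.8000·3 + (-0.4000)·0 + 0.4000·(-1) + 0.2000·4 = 2.8000; e_2·a_3 = 0.2153·3 + (-0.1945)·0 + (-0.8474)·(-1) + 0.4446·4 = 3.2717.
u_3 = a_3 − 2.8000·e_1 − 3.2717·e_2 = (0.0555, 1.7563, 0.6526, 1.9855).
‖u_3‖ = 2.7306, so e_3 = (0.0203, 0.6432, 0.2390, 0.7271).
Qᵀb = (-2.2000, 1.1878, -3.5620).
Back-substitute: x_3 = -3.5620/2.7306 = -1.3045.
x_2 = (1.1878 − 3.2717·(-1.3045))/5.7585 = 0.9474.
x_1 = (-2.2000 − 2.2000·0.9474 − 2.8000·(-1.3045))/5.0000 = -0.1264.

x = (-0.1264, 0.9474, -1.3045)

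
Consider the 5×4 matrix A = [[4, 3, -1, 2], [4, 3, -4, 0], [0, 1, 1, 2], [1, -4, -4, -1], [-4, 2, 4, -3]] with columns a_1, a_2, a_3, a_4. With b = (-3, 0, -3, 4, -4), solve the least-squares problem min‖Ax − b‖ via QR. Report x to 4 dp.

x = (0.0719, -0.7894, -0.4631, -0.2408)

a_1 = (4, 4, 0, 1, -4); ‖a_1‖ = 7.0000, so e_1 = (0.5714, 0.5714, 0.0000, 0.1429, -0.5714).
e_1·a_2 = 0.5714·3 + 0.5714·3 + 0.0000·1 + 0.1429·(-4) + (-0.5714)·2 = 1.7143.
u_2 = a_2 − 1.7143·e_1 = (2.0204, 2.0204, 1.0000, -4.2449, 2.9796).
‖u_2‖ = 6.0051, so e_2 = (0.3364, 0.3364, 0.1665, -0.7069, 0.4962).
e_1·a_3 = 0.5714·(-1) + 0.5714·(-4) + 0.0000·1 + 0.1429·(-4) + (-0.5714)·4 = -5.7143; e_2·a_3 = 0.3364·(-1) + 0.3364·(-4) + 0.1665·1 + (-0.7069)·(-4) + 0.4962·4 = 3.2965.
u_3 = a_3 + 5.7143·e_1 − 3.2965·e_2 = (1.1562, -1.8438, 0.4510, -0.8534, -0.9010).
‖u_3‖ = 2.5456, so e_3 = (0.4542, -0.7243, 0.1772, -0.3353, -0.3539).
e_1·a_4 = 0.5714·2 + 0.5714·0 + 0.0000·2 + 0.1429·(-1) + (-0.5714)·(-3) = 2.7143; e_2·a_4 = 0.3364·2 + 0.3364·0 + 0.1665·2 + (-0.7069)·(-1) + 0.4962·(-3) = 0.2243; e_3·a_4 = 0.4542·2 + (-0.7243)·0 + 0.1772·2 + (-0.3353)·(-1) + (-0.3539)·(-3) = 2.6598.
u_4 = a_4 − 2.7143·e_1 − 0.2243·e_2 − 2.6598·e_3 = (-0.8346, 0.3001, 1.4914, -0.3375, -0.6189).
‖u_4‖ = 1.8729, so e_4 = (-0.4456, 0.1602, 0.7963, -0.1802, -0.3304).
Qᵀb = (1.1429, -6.3212, -1.8195, -0.4510).
Back-substitute: x_4 = -0.4510/1.8729 = -0.2408.
x_3 = (-1.8195 − 2.6598·(-0.2408))/2.5456 = -0.4631.
x_2 = (-6.3212 − 3.2965·(-0.4631) − 0.2243·(-0.2408))/6.0051 = -0.7894.
x_1 = (1.1429 − 1.7143·(-0.7894) + 5.7143·(-0.4631) − 2.7143·(-0.2408))/7.0000 = 0.0719.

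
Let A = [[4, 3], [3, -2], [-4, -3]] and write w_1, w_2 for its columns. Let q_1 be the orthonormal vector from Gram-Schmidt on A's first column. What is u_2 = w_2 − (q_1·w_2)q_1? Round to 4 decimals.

u_2 = (1.2439, -3.3171, -1.2439)

w_1 = (4, 3, -4); ‖w_1‖ = 6.4031, so q_1 = (0.6247, 0.4685, -0.6247).
q_1·w_2 = 0.6247·3 + 0.4685·(-2) + (-0.6247)·(-3) = 2.8111.
u_2 = w_2 − 2.8111·q_1 = (1.2439, -3.3171, -1.2439).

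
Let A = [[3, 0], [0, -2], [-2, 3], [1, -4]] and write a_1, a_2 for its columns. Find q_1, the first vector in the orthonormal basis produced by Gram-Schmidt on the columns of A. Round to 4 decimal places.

q_1 = (0.8018, 0.0000, -0.5345, 0.2673)

a_1 = (3, 0, -2, 1); ‖a_1‖ = 3.7417, so q_1 = (0.8018, 0.0000, -0.5345, 0.2673).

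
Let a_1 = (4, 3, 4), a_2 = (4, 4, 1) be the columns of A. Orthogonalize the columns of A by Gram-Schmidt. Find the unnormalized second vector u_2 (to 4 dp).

a_1 = (4, 3, 4); ‖a_1‖ = 6.4031, so e_1 = (0.6247, 0.4685, 0.6247).
e_1·a_2 = 0.6247·4 + 0.4685·4 + 0.6247·1 = 4.9976.
u_2 = a_2 − 4.9976·e_1 = (0.8780, 1.6585, -2.1220).

u_2 = (0.8780, 1.6585, -2.1220)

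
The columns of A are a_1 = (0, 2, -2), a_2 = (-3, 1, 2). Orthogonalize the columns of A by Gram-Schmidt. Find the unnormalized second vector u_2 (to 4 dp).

u_2 = (-3.0000, 1.5000, 1.5000)

a_1 = (0, 2, -2); ‖a_1‖ = 2.8284, so q_1 = (0.0000, 0.7071, -0.7071).
q_1·a_2 = 0.0000·(-3) + 0.7071·1 + (-0.7071)·2 = -0.7071.
u_2 = a_2 + 0.7071·q_1 = (-3.0000, 1.5000, 1.5000).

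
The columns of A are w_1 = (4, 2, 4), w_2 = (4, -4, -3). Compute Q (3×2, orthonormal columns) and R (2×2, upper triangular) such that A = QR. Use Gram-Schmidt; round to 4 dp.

Q = [[0.6667, 0.6979], [0.3333, -0.5932], [0.6667, -0.4013]], R = [[6.0000, -0.6667], [0.0000, 6.3683]]

w_1 = (4, 2, 4); ‖w_1‖ = 6.0000, so q_1 = (0.6667, 0.3333, 0.6667).
q_1·w_2 = 0.6667·4 + 0.3333·(-4) + 0.6667·(-3) = -0.6667.
u_2 = w_2 + 0.6667·q_1 = (4.4444, -3.7778, -2.5556).
‖u_2‖ = 6.3683, so q_2 = (0.6979, -0.5932, -0.4013).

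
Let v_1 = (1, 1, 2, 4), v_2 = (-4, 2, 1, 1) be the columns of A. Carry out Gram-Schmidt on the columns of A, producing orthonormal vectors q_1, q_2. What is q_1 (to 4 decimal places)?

q_1 = (0.2132, 0.2132, 0.4264, 0.8528)

v_1 = (1, 1, 2, 4); ‖v_1‖ = 4.6904, so q_1 = (0.2132, 0.2132, 0.4264, 0.8528).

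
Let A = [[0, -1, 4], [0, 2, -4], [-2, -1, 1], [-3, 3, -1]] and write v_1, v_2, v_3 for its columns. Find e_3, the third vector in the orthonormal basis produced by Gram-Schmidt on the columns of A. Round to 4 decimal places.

e_3 = (0.7379, -0.3507, -0.4798, 0.3198)

v_1 = (0, 0, -2, -3); ‖v_1‖ = 3.6056, so e_1 = (0.0000, 0.0000, -0.5547, -0.8321).
e_1·v_2 = 0.0000·(-1) + 0.0000·2 + (-0.5547)·(-1) + (-0.8321)·3 = -1.9415.
u_2 = v_2 + 1.9415·e_1 = (-1.0000, 2.0000, -2.0769, 1.3846).
‖u_2‖ = 3.3512, so e_2 = (-0.2984, 0.5968, -0.6197, 0.4132).
e_1·v_3 = 0.0000·4 + 0.0000·(-4) + (-0.5547)·1 + (-0.8321)·(-1) = 0.2774; e_2·v_3 = (-0.2984)·4 + 0.5968·(-4) + (-0.6197)·1 + 0.4132·(-1) = -4.6137.
u_3 = v_3 − 0.2774·e_1 + 4.6137·e_2 = (2.6233, -1.2466, -1.7055, 1.1370).
‖u_3‖ = 3.5549, so e_3 = (0.7379, -0.3507, -0.4798, 0.3198).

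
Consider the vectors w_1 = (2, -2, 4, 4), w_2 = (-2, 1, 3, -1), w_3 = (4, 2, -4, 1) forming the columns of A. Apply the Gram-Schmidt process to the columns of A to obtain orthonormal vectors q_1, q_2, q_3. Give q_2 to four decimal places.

q_2 = (-0.5440, 0.2850, 0.7254, -0.3109)

w_1 = (2, -2, 4, 4); ‖w_1‖ = 6.3246, so q_1 = (0.3162, -0.3162, 0.6325, 0.6325).
q_1·w_2 = 0.3162·(-2) + (-0.3162)·1 + 0.6325·3 + 0.6325·(-1) = 0.3162.
u_2 = w_2 − 0.3162·q_1 = (-2.1000, 1.1000, 2.8000, -1.2000).
‖u_2‖ = 3.8601, so q_2 = (-0.5440, 0.2850, 0.7254, -0.3109).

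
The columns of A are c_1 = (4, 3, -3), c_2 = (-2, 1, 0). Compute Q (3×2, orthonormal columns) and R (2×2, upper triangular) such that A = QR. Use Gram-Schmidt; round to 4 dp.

c_1 = (4, 3, -3); ‖c_1‖ = 5.8310, so q_1 = (0.6860, 0.5145, -0.5145).
q_1·c_2 = 0.6860·(-2) + 0.5145·1 + (-0.5145)·0 = -0.8575.
u_2 = c_2 + 0.8575·q_1 = (-1.4118, 1.4412, -0.4412).
‖u_2‖ = 2.0651, so q_2 = (-0.6836, 0.6979, -0.2136).

Q = [[0.6860, -0.6836], [0.5145, 0.6979], [-0.5145, -0.2136]], R = [[5.8310, -0.8575], [0.0000, 2.0651]]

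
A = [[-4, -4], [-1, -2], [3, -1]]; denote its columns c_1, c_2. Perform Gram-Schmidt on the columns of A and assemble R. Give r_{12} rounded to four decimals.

r_{12} = 2.9417

c_1 = (-4, -1, 3); ‖c_1‖ = 5.0990, so e_1 = (-0.7845, -0.1961, 0.5883).
r_{12} = e_1·c_2 = 2.9417.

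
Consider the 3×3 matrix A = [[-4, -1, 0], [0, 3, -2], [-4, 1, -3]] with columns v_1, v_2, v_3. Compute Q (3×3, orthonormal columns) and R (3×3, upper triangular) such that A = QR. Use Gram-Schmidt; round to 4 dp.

e_1 = v_1/‖v_1‖ = (-4, 0, -4)/5.6569 = (-0.7071, 0.0000, -0.7071).
r_{12} = e_1·v_2 = 0.0000.
u_2 = v_2 + 0.0000·e_1 = (-1.0000, 3.0000, 1.0000).
‖u_2‖ = 3.3166, so e_2 = (-0.3015, 0.9045, 0.3015).
r_{13} = e_1·v_3 = 2.1213; r_{23} = e_2·v_3 = -2.7136.
u_3 = v_3 − 2.1213·e_1 + 2.7136·e_2 = (0.6818, 0.4545, -0.6818).
‖u_3‖ = 1.0660, so e_3 = (0.6396, 0.4264, -0.6396).

Q = [[-0.7071, -0.3015, 0.6396], [0.0000, 0.9045, 0.4264], [-0.7071, 0.3015, -0.6396]], R = [[5.6569, 0.0000, 2.1213], [0.0000, 3.3166, -2.7136], [0.0000, 0.0000, 1.0660]]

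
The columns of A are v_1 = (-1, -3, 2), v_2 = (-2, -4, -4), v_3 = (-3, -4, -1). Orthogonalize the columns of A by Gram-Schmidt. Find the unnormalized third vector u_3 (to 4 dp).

e_1 = v_1/‖v_1‖ = (-1, -3, 2)/3.7417 = (-0.2673, -0.8018, 0.5345).
r_{12} = e_1·v_2 = 1.6036.
u_2 = v_2 − 1.6036·e_1 = (-1.5714, -2.7143, -4.8571).
‖u_2‖ = 5.7817, so e_2 = (-0.2718, -0.4695, -0.8401).
r_{13} = e_1·v_3 = 3.4744; r_{23} = e_2·v_3 = 3.5333.
u_3 = v_3 − 3.4744·e_1 − 3.5333·e_2 = (-1.1111, 0.4444, 0.1111).

u_3 = (-1.1111, 0.4444, 0.1111)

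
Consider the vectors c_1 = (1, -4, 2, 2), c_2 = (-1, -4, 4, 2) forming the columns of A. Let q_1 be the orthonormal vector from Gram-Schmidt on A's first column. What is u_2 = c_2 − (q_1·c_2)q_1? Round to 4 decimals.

u_2 = (-2.0800, 0.3200, 1.8400, -0.1600)

c_1 = (1, -4, 2, 2); ‖c_1‖ = 5.0000, so q_1 = (0.2000, -0.8000, 0.4000, 0.4000).
q_1·c_2 = 0.2000·(-1) + (-0.8000)·(-4) + 0.4000·4 + 0.4000·2 = 5.4000.
u_2 = c_2 − 5.4000·q_1 = (-2.0800, 0.3200, 1.8400, -0.1600).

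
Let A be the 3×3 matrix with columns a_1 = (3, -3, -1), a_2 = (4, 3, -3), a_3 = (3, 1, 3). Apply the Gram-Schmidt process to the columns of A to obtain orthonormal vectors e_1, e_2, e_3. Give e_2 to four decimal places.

e_1 = a_1/‖a_1‖ = (3, -3, -1)/4.3589 = (0.6882, -0.6882, -0.2294).
r_{12} = e_1·a_2 = 1.3765.
u_2 = a_2 − 1.3765·e_1 = (3.0526, 3.9474, -2.6842).
‖u_2‖ = 5.6662, so e_2 = (0.5387, 0.6967, -0.4737).

e_2 = (0.5387, 0.6967, -0.4737)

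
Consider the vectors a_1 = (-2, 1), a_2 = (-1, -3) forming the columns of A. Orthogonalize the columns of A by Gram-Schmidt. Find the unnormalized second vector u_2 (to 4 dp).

a_1 = (-2, 1); ‖a_1‖ = 2.2361, so q_1 = (-0.8944, 0.4472).
q_1·a_2 = (-0.8944)·(-1) + 0.4472·(-3) = -0.4472.
u_2 = a_2 + 0.4472·q_1 = (-1.4000, -2.8000).

u_2 = (-1.4000, -2.8000)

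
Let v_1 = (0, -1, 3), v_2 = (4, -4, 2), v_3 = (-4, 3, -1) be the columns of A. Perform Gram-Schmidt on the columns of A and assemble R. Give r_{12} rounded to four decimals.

r_{12} = 3.1623

q_1 = v_1/‖v_1‖ = (0, -1, 3)/3.1623 = (0.0000, -0.3162, 0.9487).
r_{12} = q_1·v_2 = 3.1623.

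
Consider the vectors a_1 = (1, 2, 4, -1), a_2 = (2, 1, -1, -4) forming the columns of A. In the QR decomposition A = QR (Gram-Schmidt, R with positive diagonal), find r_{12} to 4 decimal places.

q_1 = a_1/‖a_1‖ = (1, 2, 4, -1)/4.6904 = (0.2132, 0.4264, 0.8528, -0.2132).
r_{12} = q_1·a_2 = 0.8528.

r_{12} = 0.8528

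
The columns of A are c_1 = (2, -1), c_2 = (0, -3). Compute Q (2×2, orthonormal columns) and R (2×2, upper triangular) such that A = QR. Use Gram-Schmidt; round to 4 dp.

Q = [[0.8944, -0.4472], [-0.4472, -0.8944]], R = [[2.2361, 1.3416], [0.0000, 2.6833]]

c_1 = (2, -1); ‖c_1‖ = 2.2361, so q_1 = (0.8944, -0.4472).
q_1·c_2 = 0.8944·0 + (-0.4472)·(-3) = 1.3416.
u_2 = c_2 − 1.3416·q_1 = (-1.2000, -2.4000).
‖u_2‖ = 2.6833, so q_2 = (-0.4472, -0.8944).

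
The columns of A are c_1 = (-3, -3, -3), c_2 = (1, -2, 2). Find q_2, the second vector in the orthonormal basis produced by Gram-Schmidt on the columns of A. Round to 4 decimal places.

c_1 = (-3, -3, -3); ‖c_1‖ = 5.1962, so q_1 = (-0.5774, -0.5774, -0.5774).
q_1·c_2 = (-0.5774)·1 + (-0.5774)·(-2) + (-0.5774)·2 = -0.5774.
u_2 = c_2 + 0.5774·q_1 = (0.6667, -2.3333, 1.6667).
‖u_2‖ = 2.9439, so q_2 = (0.2265, -0.7926, 0.5661).

q_2 = (0.2265, -0.7926, 0.5661)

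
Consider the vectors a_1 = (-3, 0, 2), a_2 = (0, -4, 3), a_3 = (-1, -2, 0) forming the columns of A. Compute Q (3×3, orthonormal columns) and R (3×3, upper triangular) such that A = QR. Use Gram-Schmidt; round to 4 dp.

Q = [[-0.8321, 0.2937, -0.4706], [0.0000, -0.8484, -0.5294], [0.5547, 0.4405, -0.7059]], R = [[3.6056, 1.6641, 0.8321], [0.0000, 4.7150, 1.4031], [0.0000, 0.0000, 1.5294]]

a_1 = (-3, 0, 2); ‖a_1‖ = 3.6056, so e_1 = (-0.8321, 0.0000, 0.5547).
e_1·a_2 = (-0.8321)·0 + 0.0000·(-4) + 0.5547·3 = 1.6641.
u_2 = a_2 − 1.6641·e_1 = (1.3846, -4.0000, 2.0769).
‖u_2‖ = 4.7150, so e_2 = (0.2937, -0.8484, 0.4405).
e_1·a_3 = (-0.8321)·(-1) + 0.0000·(-2) + 0.5547·0 = 0.8321; e_2·a_3 = 0.2937·(-1) + (-0.8484)·(-2) + 0.4405·0 = 1.4031.
u_3 = a_3 − 0.8321·e_1 − 1.4031·e_2 = (-0.7197, -0.8097, -1.0796).
‖u_3‖ = 1.5294, so e_3 = (-0.4706, -0.5294, -0.7059).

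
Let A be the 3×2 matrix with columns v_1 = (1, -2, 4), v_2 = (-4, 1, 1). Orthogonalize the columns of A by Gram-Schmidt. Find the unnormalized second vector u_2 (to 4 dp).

v_1 = (1, -2, 4); ‖v_1‖ = 4.5826, so e_1 = (0.2182, -0.4364, 0.8729).
e_1·v_2 = 0.2182·(-4) + (-0.4364)·1 + 0.8729·1 = -0.4364.
u_2 = v_2 + 0.4364·e_1 = (-3.9048, 0.8095, 1.3810).

u_2 = (-3.9048, 0.8095, 1.3810)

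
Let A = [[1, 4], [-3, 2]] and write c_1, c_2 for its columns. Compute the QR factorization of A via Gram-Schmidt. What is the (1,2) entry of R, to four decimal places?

r_{12} = -0.6325

e_1 = c_1/‖c_1‖ = (1, -3)/3.1623 = (0.3162, -0.9487).
r_{12} = e_1·c_2 = -0.6325.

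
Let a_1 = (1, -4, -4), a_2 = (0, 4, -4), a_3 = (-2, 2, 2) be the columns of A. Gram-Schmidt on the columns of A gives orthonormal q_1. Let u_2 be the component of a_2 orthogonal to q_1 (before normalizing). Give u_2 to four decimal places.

u_2 = (0.0000, 4.0000, -4.0000)

q_1 = a_1/‖a_1‖ = (1, -4, -4)/5.7446 = (0.1741, -0.6963, -0.6963).
r_{12} = q_1·a_2 = 0.0000.
u_2 = a_2 + 0.0000·q_1 = (0.0000, 4.0000, -4.0000).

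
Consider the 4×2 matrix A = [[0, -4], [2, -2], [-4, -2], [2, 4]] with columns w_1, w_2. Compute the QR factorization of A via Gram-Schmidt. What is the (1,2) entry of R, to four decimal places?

q_1 = w_1/‖w_1‖ = (0, 2, -4, 2)/4.8990 = (0.0000, 0.4082, -0.8165, 0.4082).
r_{12} = q_1·w_2 = 2.4495.

r_{12} = 2.4495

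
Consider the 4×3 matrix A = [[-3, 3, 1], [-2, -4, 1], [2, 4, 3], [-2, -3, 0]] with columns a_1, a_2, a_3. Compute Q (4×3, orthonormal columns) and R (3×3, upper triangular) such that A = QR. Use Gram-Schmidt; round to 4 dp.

a_1 = (-3, -2, 2, -2); ‖a_1‖ = 4.5826, so q_1 = (-0.6547, -0.4364, 0.4364, -0.4364).
q_1·a_2 = (-0.6547)·3 + (-0.4364)·(-4) + 0.4364·4 + (-0.4364)·(-3) = 2.8368.
u_2 = a_2 − 2.8368·q_1 = (4.8571, -2.7619, 2.7619, -1.7619).
‖u_2‖ = 6.4771, so q_2 = (0.7499, -0.4264, 0.4264, -0.2720).
q_1·a_3 = (-0.6547)·1 + (-0.4364)·1 + 0.4364·3 + (-0.4364)·0 = 0.2182; q_2·a_3 = 0.7499·1 + (-0.4264)·1 + 0.4264·3 + (-0.2720)·0 = 1.6027.
u_3 = a_3 − 0.2182·q_1 − 1.6027·q_2 = (-0.0590, 1.7787, 2.2213, 0.5312).
‖u_3‖ = 2.8955, so q_3 = (-0.0204, 0.6143, 0.7672, 0.1835).

Q = [[-0.6547, 0.7499, -0.0204], [-0.4364, -0.4264, 0.6143], [0.4364, 0.4264, 0.7672], [-0.4364, -0.2720, 0.1835]], R = [[4.5826, 2.8368, 0.2182], [0.0000, 6.4771, 1.6027], [0.0000, 0.0000, 2.8955]]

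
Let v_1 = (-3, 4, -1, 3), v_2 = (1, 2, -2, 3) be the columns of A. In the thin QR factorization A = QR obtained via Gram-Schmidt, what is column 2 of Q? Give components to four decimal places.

q_2 = (0.7255, 0.0524, -0.4720, 0.4982)

q_1 = v_1/‖v_1‖ = (-3, 4, -1, 3)/5.9161 = (-0.5071, 0.6761, -0.1690, 0.5071).
r_{12} = q_1·v_2 = 2.7045.
u_2 = v_2 − 2.7045·q_1 = (2.3714, 0.1714, -1.5429, 1.6286).
‖u_2‖ = 3.2689, so q_2 = (0.7255, 0.0524, -0.4720, 0.4982).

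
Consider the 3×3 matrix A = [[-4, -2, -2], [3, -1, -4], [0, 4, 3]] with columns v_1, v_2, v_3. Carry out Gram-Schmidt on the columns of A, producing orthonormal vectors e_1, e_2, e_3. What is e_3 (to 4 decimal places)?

e_3 = (-0.5367, -0.7155, -0.4472)

v_1 = (-4, 3, 0); ‖v_1‖ = 5.0000, so e_1 = (-0.8000, 0.6000, 0.0000).
e_1·v_2 = (-0.8000)·(-2) + 0.6000·(-1) + 0.0000·4 = 1.0000.
u_2 = v_2 − 1.0000·e_1 = (-1.2000, -1.6000, 4.0000).
‖u_2‖ = 4.4721, so e_2 = (-0.2683, -0.3578, 0.8944).
e_1·v_3 = (-0.8000)·(-2) + 0.6000·(-4) + 0.0000·3 = -0.8000; e_2·v_3 = (-0.2683)·(-2) + (-0.3578)·(-4) + 0.8944·3 = 4.6510.
u_3 = v_3 + 0.8000·e_1 − 4.6510·e_2 = (-1.3920, -1.8560, -1.1600).
‖u_3‖ = 2.5938, so e_3 = (-0.5367, -0.7155, -0.4472).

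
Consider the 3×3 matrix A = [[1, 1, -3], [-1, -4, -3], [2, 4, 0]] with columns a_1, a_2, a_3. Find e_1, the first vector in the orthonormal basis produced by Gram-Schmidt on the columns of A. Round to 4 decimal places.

e_1 = (0.4082, -0.4082, 0.8165)

a_1 = (1, -1, 2); ‖a_1‖ = 2.4495, so e_1 = (0.4082, -0.4082, 0.8165).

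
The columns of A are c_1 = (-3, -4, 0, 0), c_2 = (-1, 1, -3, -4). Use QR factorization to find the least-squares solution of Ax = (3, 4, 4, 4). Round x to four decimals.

x = (-1.0415, -1.0386)

c_1 = (-3, -4, 0, 0); ‖c_1‖ = 5.0000, so e_1 = (-0.6000, -0.8000, 0.0000, 0.0000).
e_1·c_2 = (-0.6000)·(-1) + (-0.8000)·1 + 0.0000·(-3) + 0.0000·(-4) = -0.2000.
u_2 = c_2 + 0.2000·e_1 = (-1.1200, 0.8400, -3.0000, -4.0000).
‖u_2‖ = 5.1923, so e_2 = (-0.2157, 0.1618, -0.5778, -0.7704).
Qᵀb = (-5.0000, -5.3926).
Back-substitute: x_2 = -5.3926/5.1923 = -1.0386.
x_1 = (-5.0000 + 0.2000·(-1.0386))/5.0000 = -1.0415.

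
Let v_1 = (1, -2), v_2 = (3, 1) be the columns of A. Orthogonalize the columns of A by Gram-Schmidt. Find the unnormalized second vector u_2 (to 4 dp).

u_2 = (2.8000, 1.4000)

v_1 = (1, -2); ‖v_1‖ = 2.2361, so e_1 = (0.4472, -0.8944).
e_1·v_2 = 0.4472·3 + (-0.8944)·1 = 0.4472.
u_2 = v_2 − 0.4472·e_1 = (2.8000, 1.4000).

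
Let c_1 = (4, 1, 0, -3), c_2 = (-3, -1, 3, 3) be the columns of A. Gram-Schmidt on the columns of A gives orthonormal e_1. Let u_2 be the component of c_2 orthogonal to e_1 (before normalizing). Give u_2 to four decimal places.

u_2 = (0.3846, -0.1538, 3.0000, 0.4615)

c_1 = (4, 1, 0, -3); ‖c_1‖ = 5.0990, so e_1 = (0.7845, 0.1961, 0.0000, -0.5883).
e_1·c_2 = 0.7845·(-3) + 0.1961·(-1) + 0.0000·3 + (-0.5883)·3 = -4.3146.
u_2 = c_2 + 4.3146·e_1 = (0.3846, -0.1538, 3.0000, 0.4615).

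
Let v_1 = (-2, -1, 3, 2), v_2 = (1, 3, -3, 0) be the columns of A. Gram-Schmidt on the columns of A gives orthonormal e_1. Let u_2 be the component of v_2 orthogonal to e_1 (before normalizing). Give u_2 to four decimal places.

u_2 = (-0.5556, 2.2222, -0.6667, 1.5556)

e_1 = v_1/‖v_1‖ = (-2, -1, 3, 2)/4.2426 = (-0.4714, -0.2357, 0.7071, 0.4714).
r_{12} = e_1·v_2 = -3.2998.
u_2 = v_2 + 3.2998·e_1 = (-0.5556, 2.2222, -0.6667, 1.5556).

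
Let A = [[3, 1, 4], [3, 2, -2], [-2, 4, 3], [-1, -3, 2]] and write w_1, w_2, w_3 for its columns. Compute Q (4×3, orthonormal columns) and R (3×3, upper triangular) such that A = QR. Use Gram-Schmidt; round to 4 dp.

Q = [[0.6255, 0.0883, 0.7413], [0.6255, 0.2731, -0.3672], [-0.4170, 0.8032, 0.3360], [-0.2085, -0.5221, 0.4503]], R = [[4.7958, 0.8341, -0.4170], [0.0000, 5.4133, 1.1726], [0.0000, 0.0000, 5.6081]]

w_1 = (3, 3, -2, -1); ‖w_1‖ = 4.7958, so e_1 = (0.6255, 0.6255, -0.4170, -0.2085).
e_1·w_2 = 0.6255·1 + 0.6255·2 + (-0.4170)·4 + (-0.2085)·(-3) = 0.8341.
u_2 = w_2 − 0.8341·e_1 = (0.4783, 1.4783, 4.3478, -2.8261).
‖u_2‖ = 5.4133, so e_2 = (0.0883, 0.2731, 0.8032, -0.5221).
e_1·w_3 = 0.6255·4 + 0.6255·(-2) + (-0.4170)·3 + (-0.2085)·2 = -0.4170; e_2·w_3 = 0.0883·4 + 0.2731·(-2) + 0.8032·3 + (-0.5221)·2 = 1.1726.
u_3 = w_3 + 0.4170·e_1 − 1.1726·e_2 = (4.1573, -2.0593, 1.8843, 2.5252).
‖u_3‖ = 5.6081, so e_3 = (0.7413, -0.3672, 0.3360, 0.4503).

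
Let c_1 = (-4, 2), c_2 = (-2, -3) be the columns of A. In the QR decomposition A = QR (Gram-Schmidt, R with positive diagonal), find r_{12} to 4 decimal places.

r_{12} = 0.4472

e_1 = c_1/‖c_1‖ = (-4, 2)/4.4721 = (-0.8944, 0.4472).
r_{12} = e_1·c_2 = 0.4472.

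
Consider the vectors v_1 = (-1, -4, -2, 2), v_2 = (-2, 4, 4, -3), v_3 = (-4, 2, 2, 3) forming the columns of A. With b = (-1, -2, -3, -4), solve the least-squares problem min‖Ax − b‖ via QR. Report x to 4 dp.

x = (1.3182, 0.9924, -0.9167)

v_1 = (-1, -4, -2, 2); ‖v_1‖ = 5.0000, so e_1 = (-0.2000, -0.8000, -0.4000, 0.4000).
e_1·v_2 = (-0.2000)·(-2) + (-0.8000)·4 + (-0.4000)·4 + 0.4000·(-3) = -5.6000.
u_2 = v_2 + 5.6000·e_1 = (-3.1200, -0.4800, 1.7600, -0.7600).
‖u_2‖ = 3.6932, so e_2 = (-0.8448, -0.1300, 0.4765, -0.2058).
e_1·v_3 = (-0.2000)·(-4) + (-0.8000)·2 + (-0.4000)·2 + 0.4000·3 = -0.4000; e_2·v_3 = (-0.8448)·(-4) + (-0.1300)·2 + 0.4765·2 + (-0.2058)·3 = 3.4550.
u_3 = v_3 + 0.4000·e_1 − 3.4550·e_2 = (-1.1613, 2.1290, 0.1935, 3.8710).
‖u_3‖ = 4.5720, so e_3 = (-0.2540, 0.4657, 0.0423, 0.8467).
Qᵀb = (1.4000, 0.4982, -4.1910).
Back-substitute: x_3 = -4.1910/4.5720 = -0.9167.
x_2 = (0.4982 − 3.4550·(-0.9167))/3.6932 = 0.9924.
x_1 = (1.4000 + 5.6000·0.9924 + 0.4000·(-0.9167))/5.0000 = 1.3182.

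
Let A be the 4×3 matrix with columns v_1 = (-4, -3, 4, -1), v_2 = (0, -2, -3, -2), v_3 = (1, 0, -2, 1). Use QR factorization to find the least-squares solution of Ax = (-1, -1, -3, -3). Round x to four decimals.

x = (-0.2247, 1.1662, -0.9311)

q_1 = v_1/‖v_1‖ = (-4, -3, 4, -1)/6.4807 = (-0.6172, -0.4629, 0.6172, -0.1543).
r_{12} = q_1·v_2 = -0.6172.
u_2 = v_2 + 0.6172·q_1 = (-0.3810, -2.2857, -2.6190, -2.0952).
‖u_2‖ = 4.0766, so q_2 = (-0.0934, -0.5607, -0.6425, -0.5140).
r_{13} = q_1·v_3 = -2.0059; r_{23} = q_2·v_3 = 0.6775.
u_3 = v_3 + 2.0059·q_1 − 0.6775·q_2 = (-0.1748, -0.5487, -0.3266, 1.0387).
‖u_3‖ = 1.2317, so q_3 = (-0.1419, -0.4455, -0.2652, 0.8433).
Qᵀb = (-0.3086, 4.1234, -1.1468).
Back-substitute: x_3 = -1.1468/1.2317 = -0.9311.
x_2 = (4.1234 − 0.6775·(-0.9311))/4.0766 = 1.1662.
x_1 = (-0.3086 + 0.6172·1.1662 + 2.0059·(-0.9311))/6.4807 = -0.2247.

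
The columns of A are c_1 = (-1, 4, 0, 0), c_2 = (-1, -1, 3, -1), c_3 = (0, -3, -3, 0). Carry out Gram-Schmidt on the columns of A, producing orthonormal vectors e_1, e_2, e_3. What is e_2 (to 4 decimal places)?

c_1 = (-1, 4, 0, 0); ‖c_1‖ = 4.1231, so e_1 = (-0.2425, 0.9701, 0.0000, 0.0000).
e_1·c_2 = (-0.2425)·(-1) + 0.9701·(-1) + 0.0000·3 + 0.0000·(-1) = -0.7276.
u_2 = c_2 + 0.7276·e_1 = (-1.1765, -0.2941, 3.0000, -1.0000).
‖u_2‖ = 3.3868, so e_2 = (-0.3474, -0.0868, 0.8858, -0.2953).

e_2 = (-0.3474, -0.0868, 0.8858, -0.2953)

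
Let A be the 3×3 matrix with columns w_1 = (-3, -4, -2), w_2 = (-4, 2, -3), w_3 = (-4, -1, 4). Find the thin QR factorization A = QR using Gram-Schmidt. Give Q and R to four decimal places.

Q = [[-0.5571, -0.5867, -0.5878], [-0.7428, 0.6685, 0.0367], [-0.3714, -0.4571, 0.8082]], R = [[5.3852, 1.8570, 1.4856], [0.0000, 5.0549, -0.1501], [0.0000, 0.0000, 5.5471]]

w_1 = (-3, -4, -2); ‖w_1‖ = 5.3852, so q_1 = (-0.5571, -0.7428, -0.3714).
q_1·w_2 = (-0.5571)·(-4) + (-0.7428)·2 + (-0.3714)·(-3) = 1.8570.
u_2 = w_2 − 1.8570·q_1 = (-2.9655, 3.3793, -2.3103).
‖u_2‖ = 5.0549, so q_2 = (-0.5867, 0.6685, -0.4571).
q_1·w_3 = (-0.5571)·(-4) + (-0.7428)·(-1) + (-0.3714)·4 = 1.4856; q_2·w_3 = (-0.5867)·(-4) + 0.6685·(-1) + (-0.4571)·4 = -0.1501.
u_3 = w_3 − 1.4856·q_1 + 0.1501·q_2 = (-3.2605, 0.2038, 4.4831).
‖u_3‖ = 5.5471, so q_3 = (-0.5878, 0.0367, 0.8082).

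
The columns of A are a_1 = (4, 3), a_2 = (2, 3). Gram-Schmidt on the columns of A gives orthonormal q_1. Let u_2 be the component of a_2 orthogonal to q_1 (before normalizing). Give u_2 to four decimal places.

a_1 = (4, 3); ‖a_1‖ = 5.0000, so q_1 = (0.8000, 0.6000).
q_1·a_2 = 0.8000·2 + 0.6000·3 = 3.4000.
u_2 = a_2 − 3.4000·q_1 = (-0.7200, 0.9600).

u_2 = (-0.7200, 0.9600)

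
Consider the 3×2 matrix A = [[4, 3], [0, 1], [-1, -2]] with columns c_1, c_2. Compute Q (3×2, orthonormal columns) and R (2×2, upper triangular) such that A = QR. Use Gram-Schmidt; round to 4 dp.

q_1 = c_1/‖c_1‖ = (4, 0, -1)/4.1231 = (0.9701, 0.0000, -0.2425).
r_{12} = q_1·c_2 = 3.3955.
u_2 = c_2 − 3.3955·q_1 = (-0.2941, 1.0000, -1.1765).
‖u_2‖ = 1.5718, so q_2 = (-0.1871, 0.6362, -0.7485).

Q = [[0.9701, -0.1871], [0.0000, 0.6362], [-0.2425, -0.7485]], R = [[4.1231, 3.3955], [0.0000, 1.5718]]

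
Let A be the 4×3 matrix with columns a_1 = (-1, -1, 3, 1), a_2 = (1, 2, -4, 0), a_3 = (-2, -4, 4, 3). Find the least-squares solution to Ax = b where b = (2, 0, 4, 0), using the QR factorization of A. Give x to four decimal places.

x = (1.2252, -0.5946, -0.6486)

a_1 = (-1, -1, 3, 1); ‖a_1‖ = 3.4641, so q_1 = (-0.2887, -0.2887, 0.8660, 0.2887).
q_1·a_2 = (-0.2887)·1 + (-0.2887)·2 + 0.8660·(-4) + 0.2887·0 = -4.3301.
u_2 = a_2 + 4.3301·q_1 = (-0.2500, 0.7500, -0.2500, 1.2500).
‖u_2‖ = 1.5000, so q_2 = (-0.1667, 0.5000, -0.1667, 0.8333).
q_1·a_3 = (-0.2887)·(-2) + (-0.2887)·(-4) + 0.8660·4 + 0.2887·3 = 6.0622; q_2·a_3 = (-0.1667)·(-2) + 0.5000·(-4) + (-0.1667)·4 + 0.8333·3 = 0.1667.
u_3 = a_3 − 6.0622·q_1 − 0.1667·q_2 = (-0.2222, -2.3333, -1.2222, 1.1111).
‖u_3‖ = 2.8674, so q_3 = (-0.0775, -0.8137, -0.4262, 0.3875).
Qᵀb = (2.8868, -1.0000, -1.8600).
Back-substitute: x_3 = -1.8600/2.8674 = -0.6486.
x_2 = (-1.0000 − 0.1667·(-0.6486))/1.5000 = -0.5946.
x_1 = (2.8868 + 4.3301·(-0.5946) − 6.0622·(-0.6486))/3.4641 = 1.2252.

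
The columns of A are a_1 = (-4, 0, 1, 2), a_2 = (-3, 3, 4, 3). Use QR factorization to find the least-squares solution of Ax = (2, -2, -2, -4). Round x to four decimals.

a_1 = (-4, 0, 1, 2); ‖a_1‖ = 4.5826, so e_1 = (-0.8729, 0.0000, 0.2182, 0.4364).
e_1·a_2 = (-0.8729)·(-3) + 0.0000·3 + 0.2182·4 + 0.4364·3 = 4.8008.
u_2 = a_2 − 4.8008·e_1 = (1.1905, 3.0000, 2.9524, 0.9048).
‖u_2‖ = 4.4668, so e_2 = (0.2665, 0.6716, 0.6610, 0.2026).
Qᵀb = (-3.9279, -2.9423).
Back-substitute: x_2 = -2.9423/4.4668 = -0.6587.
x_1 = (-3.9279 − 4.8008·(-0.6587))/4.5826 = -0.1671.

x = (-0.1671, -0.6587)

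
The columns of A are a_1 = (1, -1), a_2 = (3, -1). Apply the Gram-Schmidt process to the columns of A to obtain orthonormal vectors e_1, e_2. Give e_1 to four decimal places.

e_1 = (0.7071, -0.7071)

e_1 = a_1/‖a_1‖ = (1, -1)/1.4142 = (0.7071, -0.7071).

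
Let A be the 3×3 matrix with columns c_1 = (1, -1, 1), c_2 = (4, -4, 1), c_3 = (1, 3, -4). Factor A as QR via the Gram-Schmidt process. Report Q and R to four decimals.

e_1 = c_1/‖c_1‖ = (1, -1, 1)/1.7321 = (0.5774, -0.5774, 0.5774).
r_{12} = e_1·c_2 = 5.1962.
u_2 = c_2 − 5.1962·e_1 = (1.0000, -1.0000, -2.0000).
‖u_2‖ = 2.4495, so e_2 = (0.4082, -0.4082, -0.8165).
r_{13} = e_1·c_3 = -3.4641; r_{23} = e_2·c_3 = 2.4495.
u_3 = c_3 + 3.4641·e_1 − 2.4495·e_2 = (2.0000, 2.0000, 0.0000).
‖u_3‖ = 2.8284, so e_3 = (0.7071, 0.7071, 0.0000).

Q = [[0.5774, 0.4082, 0.7071], [-0.5774, -0.4082, 0.7071], [0.5774, -0.8165, 0.0000]], R = [[1.7321, 5.1962, -3.4641], [0.0000, 2.4495, 2.4495], [0.0000, 0.0000, 2.8284]]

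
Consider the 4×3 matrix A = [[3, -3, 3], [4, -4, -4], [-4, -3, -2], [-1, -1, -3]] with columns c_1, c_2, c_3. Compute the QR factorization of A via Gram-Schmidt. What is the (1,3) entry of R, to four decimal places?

e_1 = c_1/‖c_1‖ = (3, 4, -4, -1)/6.4807 = (0.4629, 0.6172, -0.6172, -0.1543).
r_{13} = e_1·c_3 = 0.6172.

r_{13} = 0.6172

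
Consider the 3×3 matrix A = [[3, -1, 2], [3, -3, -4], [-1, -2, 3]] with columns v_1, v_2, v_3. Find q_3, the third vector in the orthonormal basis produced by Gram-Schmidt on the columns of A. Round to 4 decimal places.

q_3 = (0.6985, -0.5433, 0.4657)

q_1 = v_1/‖v_1‖ = (3, 3, -1)/4.3589 = (0.6882, 0.6882, -0.2294).
r_{12} = q_1·v_2 = -2.2942.
u_2 = v_2 + 2.2942·q_1 = (0.5789, -1.4211, -2.5263).
‖u_2‖ = 2.9558, so q_2 = (0.1959, -0.4808, -0.8547).
r_{13} = q_1·v_3 = -2.0647; r_{23} = q_2·v_3 = -0.2493.
u_3 = v_3 + 2.0647·q_1 + 0.2493·q_2 = (3.4699, -2.6988, 2.3133).
‖u_3‖ = 4.9674, so q_3 = (0.6985, -0.5433, 0.4657).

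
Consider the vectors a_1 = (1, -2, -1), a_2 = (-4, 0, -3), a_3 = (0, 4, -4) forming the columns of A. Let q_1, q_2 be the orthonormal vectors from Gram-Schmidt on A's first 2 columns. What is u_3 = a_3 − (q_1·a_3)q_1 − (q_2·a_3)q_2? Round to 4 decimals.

q_1 = a_1/‖a_1‖ = (1, -2, -1)/2.4495 = (0.4082, -0.8165, -0.4082).
r_{12} = q_1·a_2 = -0.4082.
u_2 = a_2 + 0.4082·q_1 = (-3.8333, -0.3333, -3.1667).
‖u_2‖ = 4.9833, so q_2 = (-0.7692, -0.0669, -0.6355).
r_{13} = q_1·a_3 = -1.6330; r_{23} = q_2·a_3 = 2.2743.
u_3 = a_3 + 1.6330·q_1 − 2.2743·q_2 = (2.4161, 2.8188, -3.2215).

u_3 = (2.4161, 2.8188, -3.2215)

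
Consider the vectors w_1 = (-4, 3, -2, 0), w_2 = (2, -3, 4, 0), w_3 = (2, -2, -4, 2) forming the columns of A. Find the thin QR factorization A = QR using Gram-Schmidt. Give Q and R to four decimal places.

w_1 = (-4, 3, -2, 0); ‖w_1‖ = 5.3852, so e_1 = (-0.7428, 0.5571, -0.3714, 0.0000).
e_1·w_2 = (-0.7428)·2 + 0.5571·(-3) + (-0.3714)·4 + 0.0000·0 = -4.6424.
u_2 = w_2 + 4.6424·e_1 = (-1.4483, -0.4138, 2.2759, 0.0000).
‖u_2‖ = 2.7292, so e_2 = (-0.5307, -0.1516, 0.8339, 0.0000).
e_1·w_3 = (-0.7428)·2 + 0.5571·(-2) + (-0.3714)·(-4) + 0.0000·2 = -1.1142; e_2·w_3 = (-0.5307)·2 + (-0.1516)·(-2) + 0.8339·(-4) + 0.0000·2 = -4.0937.
u_3 = w_3 + 1.1142·e_1 + 4.0937·e_2 = (-1.0000, -2.0000, -1.0000, 2.0000).
‖u_3‖ = 3.1623, so e_3 = (-0.3162, -0.6325, -0.3162, 0.6325).

Q = [[-0.7428, -0.5307, -0.3162], [0.5571, -0.1516, -0.6325], [-0.3714, 0.8339, -0.3162], [0.0000, 0.0000, 0.6325]], R = [[5.3852, -4.6424, -1.1142], [0.0000, 2.7292, -4.0937], [0.0000, 0.0000, 3.1623]]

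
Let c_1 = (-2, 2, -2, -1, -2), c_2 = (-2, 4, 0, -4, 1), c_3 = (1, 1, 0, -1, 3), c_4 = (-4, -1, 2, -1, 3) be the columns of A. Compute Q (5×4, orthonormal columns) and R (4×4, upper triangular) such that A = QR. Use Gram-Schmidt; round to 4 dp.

Q = [[-0.4851, -0.0699, 0.3055, -0.8078], [0.4851, 0.4662, 0.1938, -0.3494], [-0.4851, 0.3264, -0.7395, -0.0645], [-0.2425, -0.6294, 0.1760, 0.1647], [-0.4851, 0.5245, 0.5397, 0.4406]], R = [[4.1231, 3.3955, -1.2127, -0.7276], [0.0000, 5.0468, 2.5992, 2.6691], [0.0000, 0.0000, 1.9426, -1.4516], [0.0000, 0.0000, 0.0000, 4.6086]]

c_1 = (-2, 2, -2, -1, -2); ‖c_1‖ = 4.1231, so q_1 = (-0.4851, 0.4851, -0.4851, -0.2425, -0.4851).
q_1·c_2 = (-0.4851)·(-2) + 0.4851·4 + (-0.4851)·0 + (-0.2425)·(-4) + (-0.4851)·1 = 3.3955.
u_2 = c_2 − 3.3955·q_1 = (-0.3529, 2.3529, 1.6471, -3.1765, 2.6471).
‖u_2‖ = 5.0468, so q_2 = (-0.0699, 0.4662, 0.3264, -0.6294, 0.5245).
q_1·c_3 = (-0.4851)·1 + 0.4851·1 + (-0.4851)·0 + (-0.2425)·(-1) + (-0.4851)·3 = -1.2127; q_2·c_3 = (-0.0699)·1 + 0.4662·1 + 0.3264·0 + (-0.6294)·(-1) + 0.5245·3 = 2.5992.
u_3 = c_3 + 1.2127·q_1 − 2.5992·q_2 = (0.5935, 0.3764, -1.4365, 0.3418, 1.0485).
‖u_3‖ = 1.9426, so q_3 = (0.3055, 0.1938, -0.7395, 0.1760, 0.5397).
q_1·c_4 = (-0.4851)·(-4) + 0.4851·(-1) + (-0.4851)·2 + (-0.2425)·(-1) + (-0.4851)·3 = -0.7276; q_2·c_4 = (-0.0699)·(-4) + 0.4662·(-1) + 0.3264·2 + (-0.6294)·(-1) + 0.5245·3 = 2.6691; q_3·c_4 = 0.3055·(-4) + 0.1938·(-1) + (-0.7395)·2 + 0.1760·(-1) + 0.5397·3 = -1.4516.
u_4 = c_4 + 0.7276·q_1 − 2.6691·q_2 + 1.4516·q_3 = (-3.7228, -1.6102, -0.2974, 0.7589, 2.0306).
‖u_4‖ = 4.6086, so q_4 = (-0.8078, -0.3494, -0.0645, 0.1647, 0.4406).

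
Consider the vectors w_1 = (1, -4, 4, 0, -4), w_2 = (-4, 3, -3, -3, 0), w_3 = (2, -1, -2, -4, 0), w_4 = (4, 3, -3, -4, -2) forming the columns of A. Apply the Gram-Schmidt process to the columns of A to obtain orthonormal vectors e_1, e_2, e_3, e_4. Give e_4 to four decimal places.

w_1 = (1, -4, 4, 0, -4); ‖w_1‖ = 7.0000, so e_1 = (0.1429, -0.5714, 0.5714, 0.0000, -0.5714).
e_1·w_2 = 0.1429·(-4) + (-0.5714)·3 + 0.5714·(-3) + 0.0000·(-3) + (-0.5714)·0 = -4.0000.
u_2 = w_2 + 4.0000·e_1 = (-3.4286, 0.7143, -0.7143, -3.0000, -2.2857).
‖u_2‖ = 5.1962, so e_2 = (-0.6598, 0.1375, -0.1375, -0.5774, -0.4399).
e_1·w_3 = 0.1429·2 + (-0.5714)·(-1) + 0.5714·(-2) + 0.0000·(-4) + (-0.5714)·0 = -0.2857; e_2·w_3 = (-0.6598)·2 + 0.1375·(-1) + (-0.1375)·(-2) + (-0.5774)·(-4) + (-0.4399)·0 = 1.1272.
u_3 = w_3 + 0.2857·e_1 − 1.1272·e_2 = (2.7846, -1.3182, -1.6818, -3.3492, 0.3326).
‖u_3‖ = 4.8629, so e_3 = (0.5726, -0.2711, -0.3458, -0.6887, 0.0684).
e_1·w_4 = 0.1429·4 + (-0.5714)·3 + 0.5714·(-3) + 0.0000·(-4) + (-0.5714)·(-2) = -1.7143; e_2·w_4 = (-0.6598)·4 + 0.1375·3 + (-0.1375)·(-3) + (-0.5774)·(-4) + (-0.4399)·(-2) = 1.3746; e_3·w_4 = 0.5726·4 + (-0.2711)·3 + (-0.3458)·(-3) + (-0.6887)·(-4) + 0.0684·(-2) = 5.1329.
u_4 = w_4 + 1.7143·e_1 − 1.3746·e_2 − 5.1329·e_3 = (2.2127, 3.2228, -0.0563, 0.3288, -2.7259).
‖u_4‖ = 4.7776, so e_4 = (0.4632, 0.6746, -0.0118, 0.0688, -0.5706).

e_4 = (0.4632, 0.6746, -0.0118, 0.0688, -0.5706)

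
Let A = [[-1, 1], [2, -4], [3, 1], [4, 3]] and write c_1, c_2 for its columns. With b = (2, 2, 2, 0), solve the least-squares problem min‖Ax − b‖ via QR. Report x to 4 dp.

x = (0.3101, -0.2171)

c_1 = (-1, 2, 3, 4); ‖c_1‖ = 5.4772, so q_1 = (-0.1826, 0.3651, 0.5477, 0.7303).
q_1·c_2 = (-0.1826)·1 + 0.3651·(-4) + 0.5477·1 + 0.7303·3 = 1.0954.
u_2 = c_2 − 1.0954·q_1 = (1.2000, -4.4000, 0.4000, 2.2000).
‖u_2‖ = 5.0794, so q_2 = (0.2362, -0.8662, 0.0787, 0.4331).
Qᵀb = (1.4606, -1.1025).
Back-substitute: x_2 = -1.1025/5.0794 = -0.2171.
x_1 = (1.4606 − 1.0954·(-0.2171))/5.4772 = 0.3101.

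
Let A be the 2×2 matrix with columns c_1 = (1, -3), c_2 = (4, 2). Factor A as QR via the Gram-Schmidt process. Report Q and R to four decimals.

c_1 = (1, -3); ‖c_1‖ = 3.1623, so e_1 = (0.3162, -0.9487).
e_1·c_2 = 0.3162·4 + (-0.9487)·2 = -0.6325.
u_2 = c_2 + 0.6325·e_1 = (4.2000, 1.4000).
‖u_2‖ = 4.4272, so e_2 = (0.9487, 0.3162).

Q = [[0.3162, 0.9487], [-0.9487, 0.3162]], R = [[3.1623, -0.6325], [0.0000, 4.4272]]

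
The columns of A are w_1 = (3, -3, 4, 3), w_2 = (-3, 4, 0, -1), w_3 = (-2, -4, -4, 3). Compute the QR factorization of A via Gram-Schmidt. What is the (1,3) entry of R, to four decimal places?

r_{13} = -0.1525

e_1 = w_1/‖w_1‖ = (3, -3, 4, 3)/6.5574 = (0.4575, -0.4575, 0.6100, 0.4575).
r_{13} = e_1·w_3 = -0.1525.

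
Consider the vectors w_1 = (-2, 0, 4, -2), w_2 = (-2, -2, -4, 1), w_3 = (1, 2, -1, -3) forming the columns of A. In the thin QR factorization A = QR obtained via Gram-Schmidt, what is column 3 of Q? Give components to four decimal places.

q_3 = (0.0162, 0.3824, -0.4067, -0.8295)

w_1 = (-2, 0, 4, -2); ‖w_1‖ = 4.8990, so q_1 = (-0.4082, 0.0000, 0.8165, -0.4082).
q_1·w_2 = (-0.4082)·(-2) + 0.0000·(-2) + 0.8165·(-4) + (-0.4082)·1 = -2.8577.
u_2 = w_2 + 2.8577·q_1 = (-3.1667, -2.0000, -1.6667, -0.1667).
‖u_2‖ = 4.1028, so q_2 = (-0.7718, -0.4875, -0.4062, -0.0406).
q_1·w_3 = (-0.4082)·1 + 0.0000·2 + 0.8165·(-1) + (-0.4082)·(-3) = 0.0000; q_2·w_3 = (-0.7718)·1 + (-0.4875)·2 + (-0.4062)·(-1) + (-0.0406)·(-3) = -1.2187.
u_3 = w_3 − 0.0000·q_1 + 1.2187·q_2 = (0.0594, 1.4059, -1.4950, -3.0495).
‖u_3‖ = 3.6763, so q_3 = (0.0162, 0.3824, -0.4067, -0.8295).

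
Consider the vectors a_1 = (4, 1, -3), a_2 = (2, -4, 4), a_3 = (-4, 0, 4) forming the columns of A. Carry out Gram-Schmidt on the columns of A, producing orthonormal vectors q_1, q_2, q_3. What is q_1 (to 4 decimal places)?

q_1 = (0.7845, 0.1961, -0.5883)

q_1 = a_1/‖a_1‖ = (4, 1, -3)/5.0990 = (0.7845, 0.1961, -0.5883).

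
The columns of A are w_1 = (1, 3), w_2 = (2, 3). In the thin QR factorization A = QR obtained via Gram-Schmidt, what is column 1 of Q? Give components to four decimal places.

q_1 = (0.3162, 0.9487)

w_1 = (1, 3); ‖w_1‖ = 3.1623, so q_1 = (0.3162, 0.9487).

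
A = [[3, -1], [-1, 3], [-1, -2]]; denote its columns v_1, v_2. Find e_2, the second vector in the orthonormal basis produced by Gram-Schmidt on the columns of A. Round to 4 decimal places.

v_1 = (3, -1, -1); ‖v_1‖ = 3.3166, so e_1 = (0.9045, -0.3015, -0.3015).
e_1·v_2 = 0.9045·(-1) + (-0.3015)·3 + (-0.3015)·(-2) = -1.2060.
u_2 = v_2 + 1.2060·e_1 = (0.0909, 2.6364, -2.3636).
‖u_2‖ = 3.5420, so e_2 = (0.0257, 0.7443, -0.6673).

e_2 = (0.0257, 0.7443, -0.6673)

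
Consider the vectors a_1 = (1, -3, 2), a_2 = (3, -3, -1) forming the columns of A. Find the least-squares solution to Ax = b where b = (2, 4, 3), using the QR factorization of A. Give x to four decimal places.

x = (0.0843, -0.5181)

a_1 = (1, -3, 2); ‖a_1‖ = 3.7417, so q_1 = (0.2673, -0.8018, 0.5345).
q_1·a_2 = 0.2673·3 + (-0.8018)·(-3) + 0.5345·(-1) = 2.6726.
u_2 = a_2 − 2.6726·q_1 = (2.2857, -0.8571, -2.4286).
‖u_2‖ = 3.4434, so q_2 = (0.6638, -0.2489, -0.7053).
Qᵀb = (-1.0690, -1.7839).
Back-substitute: x_2 = -1.7839/3.4434 = -0.5181.
x_1 = (-1.0690 − 2.6726·(-0.5181))/3.7417 = 0.0843.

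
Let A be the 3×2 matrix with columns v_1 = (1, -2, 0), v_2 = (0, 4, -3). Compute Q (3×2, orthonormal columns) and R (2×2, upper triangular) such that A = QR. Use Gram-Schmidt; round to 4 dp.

e_1 = v_1/‖v_1‖ = (1, -2, 0)/2.2361 = (0.4472, -0.8944, 0.0000).
r_{12} = e_1·v_2 = -3.5777.
u_2 = v_2 + 3.5777·e_1 = (1.6000, 0.8000, -3.0000).
‖u_2‖ = 3.4928, so e_2 = (0.4581, 0.2290, -0.8589).

Q = [[0.4472, 0.4581], [-0.8944, 0.2290], [0.0000, -0.8589]], R = [[2.2361, -3.5777], [0.0000, 3.4928]]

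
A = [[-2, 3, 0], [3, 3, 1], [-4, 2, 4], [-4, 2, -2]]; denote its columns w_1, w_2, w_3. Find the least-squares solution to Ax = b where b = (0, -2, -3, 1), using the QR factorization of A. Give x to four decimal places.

q_1 = w_1/‖w_1‖ = (-2, 3, -4, -4)/6.7082 = (-0.2981, 0.4472, -0.5963, -0.5963).
r_{12} = q_1·w_2 = -1.9379.
u_2 = w_2 + 1.9379·q_1 = (2.4222, 3.8667, 0.8444, 0.8444).
‖u_2‖ = 4.7164, so q_2 = (0.5136, 0.8198, 0.1790, 0.1790).
r_{13} = q_1·w_3 = -0.7454; r_{23} = q_2·w_3 = 1.1779.
u_3 = w_3 + 0.7454·q_1 − 1.1779·q_2 = (-0.8272, 0.3676, 3.3447, -2.6553).
‖u_3‖ = 4.3654, so q_3 = (-0.1895, 0.0842, 0.7662, -0.6083).
Qᵀb = (0.2981, -1.9978, -3.0752).
Back-substitute: x_3 = -3.0752/4.3654 = -0.7044.
x_2 = (-1.9978 − 1.1779·(-0.7044))/4.7164 = -0.2476.
x_1 = (0.2981 + 1.9379·(-0.2476) + 0.7454·(-0.7044))/6.7082 = -0.1054.

x = (-0.1054, -0.2476, -0.7044)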